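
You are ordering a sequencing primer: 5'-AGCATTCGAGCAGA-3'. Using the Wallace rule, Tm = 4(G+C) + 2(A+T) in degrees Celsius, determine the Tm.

42°C

T=2, C=3, G=4, A=5
A+T = 7, G+C = 7
Tm = 4·7 + 2·7 = 28 + 14 = 42°C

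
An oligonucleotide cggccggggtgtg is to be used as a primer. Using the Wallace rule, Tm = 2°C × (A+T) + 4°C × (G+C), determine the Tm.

48°C

A=0, C=3, G=8, T=2
So N_AT = 2 and N_GC = 11.
Tm = 4·11 + 2·2 = 44 + 4 = 48°C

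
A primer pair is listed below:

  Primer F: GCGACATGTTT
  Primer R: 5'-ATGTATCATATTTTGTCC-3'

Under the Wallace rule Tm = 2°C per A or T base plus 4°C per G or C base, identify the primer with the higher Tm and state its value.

Primer R, 46°C

Primer F: A+T=6, G+C=5 → Tm = 2(6)+4(5) = 32°C
Primer R: A+T=13, G+C=5 → Tm = 2(13)+4(5) = 46°C
32°C vs 46°C → primer R is higher.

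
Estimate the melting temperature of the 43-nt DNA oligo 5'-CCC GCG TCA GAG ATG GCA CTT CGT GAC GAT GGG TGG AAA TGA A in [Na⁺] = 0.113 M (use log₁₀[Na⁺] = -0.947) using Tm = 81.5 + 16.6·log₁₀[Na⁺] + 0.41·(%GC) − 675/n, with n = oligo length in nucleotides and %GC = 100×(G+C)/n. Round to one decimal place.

73.0°C

Length n = 43. Base counts: A=11, T=8, G=15, C=9
G+C = 24, so %GC = 24/43 × 100 = 55.814%
Salt term: 16.6 × (-0.947) = -15.72
GC term: 0.41 × 55.814 = 22.884; length term: −675/43 = −15.698
Tm = 81.5 + (-15.72) + 22.884 − 15.698 = 72.966 → 73.0°C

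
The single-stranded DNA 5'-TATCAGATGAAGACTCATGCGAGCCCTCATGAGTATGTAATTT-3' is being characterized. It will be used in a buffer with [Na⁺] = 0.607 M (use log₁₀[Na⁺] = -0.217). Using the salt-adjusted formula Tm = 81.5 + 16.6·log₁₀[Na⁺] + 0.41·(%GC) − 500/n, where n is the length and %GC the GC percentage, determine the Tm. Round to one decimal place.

82.5°C

Length n = 43. Counting bases: C=8, G=9, T=13, A=13
G+C = 17, so %GC = 17/43 × 100 = 39.535%
Salt term: 16.6 × (-0.217) = -3.602
GC term: 0.41 × 39.535 = 16.209; length term: −500/43 = −11.628
Tm = 81.5 + (-3.602) + 16.209 − 11.628 = 82.479 → 82.5°C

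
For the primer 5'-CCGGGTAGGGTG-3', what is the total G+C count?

9

Counting bases: T=2, A=1, G=7, C=2
Total G or C: 7 + 2 = 9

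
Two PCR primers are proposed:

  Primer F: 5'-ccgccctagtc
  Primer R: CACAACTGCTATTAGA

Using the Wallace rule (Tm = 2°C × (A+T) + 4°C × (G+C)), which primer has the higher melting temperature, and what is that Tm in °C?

Primer R, 44°C

Primer F: A+T=3, G+C=8 → Tm = 2(3)+4(8) = 38°C
Primer R: A+T=10, G+C=6 → Tm = 2(10)+4(6) = 44°C
38°C vs 44°C → primer R is higher.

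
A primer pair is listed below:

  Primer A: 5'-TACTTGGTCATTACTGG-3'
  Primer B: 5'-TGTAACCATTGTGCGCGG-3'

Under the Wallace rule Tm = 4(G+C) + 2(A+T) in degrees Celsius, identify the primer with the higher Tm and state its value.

Primer B, 56°C

Primer A: A+T=10, G+C=7 → Tm = 2(10)+4(7) = 48°C
Primer B: A+T=8, G+C=10 → Tm = 2(8)+4(10) = 56°C
48°C vs 56°C → primer B is higher.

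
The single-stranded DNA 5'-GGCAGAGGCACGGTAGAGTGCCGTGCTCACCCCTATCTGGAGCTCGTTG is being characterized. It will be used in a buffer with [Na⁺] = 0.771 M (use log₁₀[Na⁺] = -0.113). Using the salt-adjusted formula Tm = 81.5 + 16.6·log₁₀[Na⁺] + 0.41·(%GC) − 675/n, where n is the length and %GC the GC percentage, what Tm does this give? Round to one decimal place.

91.8°C

Length n = 49. Scanning the sequence gives T=10, G=17, C=14, A=8.
G+C = 31, so %GC = 31/49 × 100 = 63.265%
Salt term: 16.6 × (-0.113) = -1.876
GC term: 0.41 × 63.265 = 25.939; length term: −675/49 = −13.776
Tm = 81.5 + (-1.876) + 25.939 − 13.776 = 91.787 → 91.8°C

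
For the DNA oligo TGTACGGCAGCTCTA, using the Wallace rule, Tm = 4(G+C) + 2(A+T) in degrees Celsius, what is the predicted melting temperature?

Counting bases: G=4, T=4, A=3, C=4
A+T = 7, G+C = 8
Tm = 2×7 + 4×8 = 46°C

46°C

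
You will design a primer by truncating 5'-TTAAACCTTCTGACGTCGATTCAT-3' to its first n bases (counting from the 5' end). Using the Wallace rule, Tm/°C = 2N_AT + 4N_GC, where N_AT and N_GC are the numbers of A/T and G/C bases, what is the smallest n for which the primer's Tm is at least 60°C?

First 21 bases: TTAAACCTTCTGACGTCGATT → Tm = 58°C (< 60°C)
First 22 bases: TTAAACCTTCTGACGTCGATTC → Tm = 62°C (≥ 60°C)
Each additional base adds 2°C (A/T) or 4°C (G/C), so Tm is non-decreasing in n; n = 22 is the first length to reach 60°C.

n = 22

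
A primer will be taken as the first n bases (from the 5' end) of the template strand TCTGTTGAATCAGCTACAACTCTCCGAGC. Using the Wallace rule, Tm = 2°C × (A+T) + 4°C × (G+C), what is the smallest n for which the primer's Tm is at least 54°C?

n = 20

First 19 bases: TCTGTTGAATCAGCTACAA → Tm = 52°C (< 54°C)
First 20 bases: TCTGTTGAATCAGCTACAAC → Tm = 56°C (≥ 54°C)
Each additional base adds 2°C (A/T) or 4°C (G/C), so Tm is non-decreasing in n; n = 20 is the first length to reach 54°C.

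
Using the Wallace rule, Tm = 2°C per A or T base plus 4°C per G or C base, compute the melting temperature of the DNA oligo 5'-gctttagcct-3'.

Counting bases: A=1, C=3, T=4, G=2
AT pairs contribute 5, GC pairs contribute 5.
Tm = 4·5 + 2·5 = 20 + 10 = 30°C

30°C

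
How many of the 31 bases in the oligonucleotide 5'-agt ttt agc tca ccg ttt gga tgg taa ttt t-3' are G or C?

11

G=7, T=14, C=4, A=6
Total G or C: 7 + 4 = 11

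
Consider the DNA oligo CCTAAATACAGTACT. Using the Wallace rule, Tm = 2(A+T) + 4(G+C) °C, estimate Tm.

40°C

Scanning the sequence gives A=6, C=4, T=4, G=1.
So N_AT = 10 and N_GC = 5.
Tm = 2(10) + 4(5) = 20 + 20 = 40°C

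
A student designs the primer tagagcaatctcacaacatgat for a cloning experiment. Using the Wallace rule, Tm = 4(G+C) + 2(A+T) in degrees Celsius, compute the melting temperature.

60°C

Counting bases: C=5, G=3, T=5, A=9
So N_AT = 14 and N_GC = 8.
Tm = 2(14) + 4(8) = 28 + 32 = 60°C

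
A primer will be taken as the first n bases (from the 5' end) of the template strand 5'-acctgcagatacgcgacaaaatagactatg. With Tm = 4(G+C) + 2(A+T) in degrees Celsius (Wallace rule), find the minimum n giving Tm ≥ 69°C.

First 23 bases: ACCTGCAGATACGCGACAAAATA → Tm = 66°C (< 69°C)
First 24 bases: ACCTGCAGATACGCGACAAAATAG → Tm = 70°C (≥ 69°C)
Each additional base adds 2°C (A/T) or 4°C (G/C), so Tm is non-decreasing in n; n = 24 is the first length to reach 69°C.

n = 24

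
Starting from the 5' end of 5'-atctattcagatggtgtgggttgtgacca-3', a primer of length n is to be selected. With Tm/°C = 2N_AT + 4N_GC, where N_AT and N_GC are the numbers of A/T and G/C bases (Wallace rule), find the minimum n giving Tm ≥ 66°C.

First 22 bases: ATCTATTCAGATGGTGTGGGTT → Tm = 62°C (< 66°C)
First 23 bases: ATCTATTCAGATGGTGTGGGTTG → Tm = 66°C (≥ 66°C)
Since every base adds ≥2°C, Tm only increases with n, so the threshold is first crossed at n = 23.

n = 23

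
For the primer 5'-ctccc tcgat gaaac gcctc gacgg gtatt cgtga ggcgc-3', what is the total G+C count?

25

Counting bases: G=12, A=7, C=13, T=8
G+C = 12 + 13 = 25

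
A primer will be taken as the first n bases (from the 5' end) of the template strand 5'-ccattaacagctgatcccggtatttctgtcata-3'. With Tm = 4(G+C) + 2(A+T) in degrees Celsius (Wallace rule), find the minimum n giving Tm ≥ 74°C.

n = 26

First 25 bases: CCATTAACAGCTGATCCCGGTATTT → Tm = 72°C (< 74°C)
First 26 bases: CCATTAACAGCTGATCCCGGTATTTC → Tm = 76°C (≥ 74°C)
Each additional base adds 2°C (A/T) or 4°C (G/C), so Tm is non-decreasing in n; n = 26 is the first length to reach 74°C.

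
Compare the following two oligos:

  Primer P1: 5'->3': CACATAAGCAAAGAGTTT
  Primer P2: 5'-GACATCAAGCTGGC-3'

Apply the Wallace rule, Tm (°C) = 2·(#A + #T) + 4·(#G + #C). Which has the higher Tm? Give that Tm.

Primer P1: A+T=12, G+C=6 → Tm = 2(12)+4(6) = 48°C
Primer P2: A+T=6, G+C=8 → Tm = 2(6)+4(8) = 44°C
48°C vs 44°C → primer P1 is higher.

Primer P1, 48°C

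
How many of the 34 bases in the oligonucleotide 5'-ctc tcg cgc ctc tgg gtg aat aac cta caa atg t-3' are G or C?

17

Counting bases: T=9, G=7, C=10, A=8
Total G or C: 7 + 10 = 17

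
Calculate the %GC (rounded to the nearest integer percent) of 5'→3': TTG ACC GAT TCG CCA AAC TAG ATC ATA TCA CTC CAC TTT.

41%

Base counts: A=11, T=12, G=4, C=12
G+C = 4 + 12 = 16 out of 39 bases
%GC = 16/39 × 100 = 41.03% ≈ 41%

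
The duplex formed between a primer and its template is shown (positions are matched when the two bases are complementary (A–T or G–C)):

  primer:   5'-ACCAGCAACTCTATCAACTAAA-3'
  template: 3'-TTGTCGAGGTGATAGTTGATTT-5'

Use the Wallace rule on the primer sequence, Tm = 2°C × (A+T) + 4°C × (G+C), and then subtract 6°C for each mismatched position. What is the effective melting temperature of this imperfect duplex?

36°C

Primer base counts: A=10, T=4, G=1, C=7 → A+T=14, G+C=8
Perfect-match Tm = 2(14) + 4(8) = 28 + 32 = 60°C
Mismatches (positions where the bases are not complementary): 4 (at positions 2, 7, 8, 10)
Effective Tm = 60 − 4×6 = 60 − 24 = 36°C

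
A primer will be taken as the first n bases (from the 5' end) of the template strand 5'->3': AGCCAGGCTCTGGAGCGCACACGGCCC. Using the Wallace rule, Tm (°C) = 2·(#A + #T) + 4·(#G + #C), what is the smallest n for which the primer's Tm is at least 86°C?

First 24 bases: AGCCAGGCTCTGGAGCGCACACGG → Tm = 82°C (< 86°C)
First 25 bases: AGCCAGGCTCTGGAGCGCACACGGC → Tm = 86°C (≥ 86°C)
Each additional base adds 2°C (A/T) or 4°C (G/C), so Tm is non-decreasing in n; n = 25 is the first length to reach 86°C.

n = 25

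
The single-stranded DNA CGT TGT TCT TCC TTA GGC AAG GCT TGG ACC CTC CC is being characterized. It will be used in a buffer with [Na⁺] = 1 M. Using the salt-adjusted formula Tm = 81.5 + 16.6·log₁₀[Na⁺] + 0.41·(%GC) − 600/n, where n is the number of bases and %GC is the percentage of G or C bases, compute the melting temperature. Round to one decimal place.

Length n = 35. Counting bases: T=11, A=4, C=12, G=8
G+C = 20, so %GC = 20/35 × 100 = 57.143%
Salt term: 16.6 × (0) = 0
GC term: 0.41 × 57.143 = 23.429; length term: −600/35 = −17.143
Tm = 81.5 + (0) + 23.429 − 17.143 = 87.786 → 87.8°C

87.8°C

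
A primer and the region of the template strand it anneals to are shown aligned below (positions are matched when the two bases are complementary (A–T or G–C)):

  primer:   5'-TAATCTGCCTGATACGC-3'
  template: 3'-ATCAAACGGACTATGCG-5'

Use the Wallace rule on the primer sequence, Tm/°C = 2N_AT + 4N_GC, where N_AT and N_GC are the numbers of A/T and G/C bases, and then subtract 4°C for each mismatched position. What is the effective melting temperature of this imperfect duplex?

42°C

Primer base counts: A=4, T=5, G=3, C=5 → A+T=9, G+C=8
Perfect-match Tm = 2(9) + 4(8) = 18 + 32 = 50°C
Mismatches (positions where the bases are not complementary): 2 (at positions 3, 5)
Effective Tm = 50 − 2×4 = 50 − 8 = 42°C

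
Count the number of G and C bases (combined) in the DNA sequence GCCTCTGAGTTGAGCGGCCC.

T=4, C=7, G=7, A=2
G+C = 7 + 7 = 14

14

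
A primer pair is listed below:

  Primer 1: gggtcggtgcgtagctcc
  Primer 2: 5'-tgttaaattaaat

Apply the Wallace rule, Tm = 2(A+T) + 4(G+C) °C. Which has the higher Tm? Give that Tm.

Primer 1, 62°C

Primer 1: A+T=5, G+C=13 → Tm = 2(5)+4(13) = 62°C
Primer 2: A+T=12, G+C=1 → Tm = 2(12)+4(1) = 28°C
62°C vs 28°C → primer 1 is higher.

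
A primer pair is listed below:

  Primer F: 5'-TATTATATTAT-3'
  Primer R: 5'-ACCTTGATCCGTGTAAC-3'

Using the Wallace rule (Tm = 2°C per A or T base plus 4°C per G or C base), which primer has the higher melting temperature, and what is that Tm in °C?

Primer F: A+T=11, G+C=0 → Tm = 2(11)+4(0) = 22°C
Primer R: A+T=9, G+C=8 → Tm = 2(9)+4(8) = 50°C
22°C vs 50°C → primer R is higher.

Primer R, 50°C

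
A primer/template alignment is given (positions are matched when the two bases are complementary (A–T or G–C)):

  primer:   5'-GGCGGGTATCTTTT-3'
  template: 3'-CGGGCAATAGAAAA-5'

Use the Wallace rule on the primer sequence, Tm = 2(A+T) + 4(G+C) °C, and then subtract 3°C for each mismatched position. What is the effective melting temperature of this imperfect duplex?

33°C

Primer base counts: A=1, T=6, G=5, C=2 → A+T=7, G+C=7
Perfect-match Tm = 2(7) + 4(7) = 14 + 28 = 42°C
Mismatches (positions where the bases are not complementary): 3 (at positions 2, 4, 6)
Effective Tm = 42 − 3×3 = 42 − 9 = 33°C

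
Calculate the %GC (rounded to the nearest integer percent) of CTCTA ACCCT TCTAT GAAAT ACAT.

33%

Scanning the sequence gives G=1, T=8, A=8, C=7.
G+C = 1 + 7 = 8 out of 24 bases
%GC = 8/24 × 100 = 33.33% ≈ 33%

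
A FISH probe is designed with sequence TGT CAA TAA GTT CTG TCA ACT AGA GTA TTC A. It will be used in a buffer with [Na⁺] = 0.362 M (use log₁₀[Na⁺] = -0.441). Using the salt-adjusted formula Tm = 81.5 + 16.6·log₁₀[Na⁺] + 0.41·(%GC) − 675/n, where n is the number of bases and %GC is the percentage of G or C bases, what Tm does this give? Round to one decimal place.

Length n = 31. Counting bases: T=11, C=5, A=10, G=5
G+C = 10, so %GC = 10/31 × 100 = 32.258%
Salt term: 16.6 × (-0.441) = -7.321
GC term: 0.41 × 32.258 = 13.226; length term: −675/31 = −21.774
Tm = 81.5 + (-7.321) + 13.226 − 21.774 = 65.631 → 65.6°C

65.6°C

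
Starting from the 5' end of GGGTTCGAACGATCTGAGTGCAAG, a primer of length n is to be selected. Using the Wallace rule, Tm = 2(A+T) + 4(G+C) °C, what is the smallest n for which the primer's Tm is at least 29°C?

First 9 bases: GGGTTCGAA → Tm = 28°C (< 29°C)
First 10 bases: GGGTTCGAAC → Tm = 32°C (≥ 29°C)
Since every base adds ≥2°C, Tm only increases with n, so the threshold is first crossed at n = 10.

n = 10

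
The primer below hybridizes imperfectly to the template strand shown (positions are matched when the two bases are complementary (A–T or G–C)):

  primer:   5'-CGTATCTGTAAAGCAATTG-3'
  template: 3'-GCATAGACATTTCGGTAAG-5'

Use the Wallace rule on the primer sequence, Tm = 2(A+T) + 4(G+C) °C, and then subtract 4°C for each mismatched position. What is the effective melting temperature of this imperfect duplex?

Primer base counts: A=6, T=6, G=4, C=3 → A+T=12, G+C=7
Perfect-match Tm = 2(12) + 4(7) = 24 + 28 = 52°C
Mismatches (positions where the bases are not complementary): 2 (at positions 15, 19)
Effective Tm = 52 − 2×4 = 52 − 8 = 44°C

44°C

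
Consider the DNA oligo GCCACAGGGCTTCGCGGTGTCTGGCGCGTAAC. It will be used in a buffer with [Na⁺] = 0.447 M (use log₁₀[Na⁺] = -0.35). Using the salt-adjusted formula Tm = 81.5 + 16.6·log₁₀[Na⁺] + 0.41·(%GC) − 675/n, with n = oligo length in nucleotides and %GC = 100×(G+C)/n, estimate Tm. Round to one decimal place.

82.8°C

Length n = 32. Base counts: G=12, T=6, A=4, C=10
G+C = 22, so %GC = 22/32 × 100 = 68.75%
Salt term: 16.6 × (-0.35) = -5.81
GC term: 0.41 × 68.75 = 28.188; length term: −675/32 = −21.094
Tm = 81.5 + (-5.81) + 28.188 − 21.094 = 82.784 → 82.8°C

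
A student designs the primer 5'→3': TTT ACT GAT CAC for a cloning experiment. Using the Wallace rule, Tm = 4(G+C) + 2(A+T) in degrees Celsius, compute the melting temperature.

Base counts: T=5, G=1, A=3, C=3
A+T = 8, G+C = 4
Tm = 2(8) + 4(4) = 16 + 16 = 32°C

32°C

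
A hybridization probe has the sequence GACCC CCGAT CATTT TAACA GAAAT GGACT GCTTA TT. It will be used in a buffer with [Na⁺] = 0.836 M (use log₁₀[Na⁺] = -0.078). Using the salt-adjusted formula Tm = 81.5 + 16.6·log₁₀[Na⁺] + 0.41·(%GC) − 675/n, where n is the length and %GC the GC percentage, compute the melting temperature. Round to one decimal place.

78.6°C

Length n = 37. Base counts: G=6, T=11, A=11, C=9
G+C = 15, so %GC = 15/37 × 100 = 40.541%
Salt term: 16.6 × (-0.078) = -1.295
GC term: 0.41 × 40.541 = 16.622; length term: −675/37 = −18.243
Tm = 81.5 + (-1.295) + 16.622 − 18.243 = 78.584 → 78.6°C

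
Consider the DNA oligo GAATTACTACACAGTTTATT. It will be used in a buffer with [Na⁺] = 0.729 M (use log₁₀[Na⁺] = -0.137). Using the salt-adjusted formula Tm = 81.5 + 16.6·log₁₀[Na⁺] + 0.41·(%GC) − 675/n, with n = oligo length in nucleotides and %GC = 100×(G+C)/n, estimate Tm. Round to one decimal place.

Length n = 20. Scanning the sequence gives A=7, C=3, G=2, T=8.
G+C = 5, so %GC = 5/20 × 100 = 25%
Salt term: 16.6 × (-0.137) = -2.274
GC term: 0.41 × 25 = 10.25; length term: −675/20 = −33.75
Tm = 81.5 + (-2.274) + 10.25 − 33.75 = 55.726 → 55.7°C

55.7°C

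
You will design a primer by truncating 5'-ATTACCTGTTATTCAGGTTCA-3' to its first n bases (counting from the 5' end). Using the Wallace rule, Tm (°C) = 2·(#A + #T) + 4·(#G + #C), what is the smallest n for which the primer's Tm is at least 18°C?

n = 7

First 6 bases: ATTACC → Tm = 16°C (< 18°C)
First 7 bases: ATTACCT → Tm = 18°C (≥ 18°C)
Each additional base adds 2°C (A/T) or 4°C (G/C), so Tm is non-decreasing in n; n = 7 is the first length to reach 18°C.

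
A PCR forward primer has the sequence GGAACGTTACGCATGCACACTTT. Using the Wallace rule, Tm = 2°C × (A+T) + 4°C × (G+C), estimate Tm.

68°C

Base counts: G=5, T=6, C=6, A=6
AT pairs contribute 12, GC pairs contribute 11.
Tm = 4·11 + 2·12 = 44 + 24 = 68°C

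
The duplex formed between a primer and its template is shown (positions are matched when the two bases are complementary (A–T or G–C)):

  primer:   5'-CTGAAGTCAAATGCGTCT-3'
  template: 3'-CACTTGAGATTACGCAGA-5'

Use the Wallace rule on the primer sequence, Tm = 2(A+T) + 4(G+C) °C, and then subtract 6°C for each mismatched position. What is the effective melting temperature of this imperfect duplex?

Primer base counts: A=5, T=5, G=4, C=4 → A+T=10, G+C=8
Perfect-match Tm = 2(10) + 4(8) = 20 + 32 = 52°C
Mismatches (positions where the bases are not complementary): 3 (at positions 1, 6, 9)
Effective Tm = 52 − 3×6 = 52 − 18 = 34°C

34°C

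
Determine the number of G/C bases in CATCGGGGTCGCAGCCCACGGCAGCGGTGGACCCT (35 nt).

26

Scanning the sequence gives G=13, C=13, T=4, A=5.
Total G or C: 13 + 13 = 26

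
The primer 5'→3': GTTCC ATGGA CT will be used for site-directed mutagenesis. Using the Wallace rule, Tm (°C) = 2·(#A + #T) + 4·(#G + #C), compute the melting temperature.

Counting bases: A=2, C=3, T=4, G=3
AT pairs contribute 6, GC pairs contribute 6.
Tm = 4·6 + 2·6 = 24 + 12 = 36°C

36°C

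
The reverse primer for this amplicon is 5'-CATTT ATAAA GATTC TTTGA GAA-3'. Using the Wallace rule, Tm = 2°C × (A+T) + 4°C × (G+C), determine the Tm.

Scanning the sequence gives G=3, T=9, A=9, C=2.
A+T = 18, G+C = 5
Tm = 2(18) + 4(5) = 36 + 20 = 56°C

56°C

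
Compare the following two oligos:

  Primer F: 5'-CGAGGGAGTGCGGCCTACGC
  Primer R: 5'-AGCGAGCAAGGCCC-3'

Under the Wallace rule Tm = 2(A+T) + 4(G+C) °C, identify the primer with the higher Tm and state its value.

Primer F, 70°C

Primer F: A+T=5, G+C=15 → Tm = 2(5)+4(15) = 70°C
Primer R: A+T=4, G+C=10 → Tm = 2(4)+4(10) = 48°C
70°C vs 48°C → primer F is higher.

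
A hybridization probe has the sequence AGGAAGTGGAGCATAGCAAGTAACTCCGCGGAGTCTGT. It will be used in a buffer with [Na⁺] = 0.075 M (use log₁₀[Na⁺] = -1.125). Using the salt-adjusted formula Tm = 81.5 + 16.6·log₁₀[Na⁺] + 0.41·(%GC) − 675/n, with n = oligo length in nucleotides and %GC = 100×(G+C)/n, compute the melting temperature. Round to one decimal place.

66.6°C

Length n = 38. Counting bases: A=11, G=13, T=7, C=7
G+C = 20, so %GC = 20/38 × 100 = 52.632%
Salt term: 16.6 × (-1.125) = -18.675
GC term: 0.41 × 52.632 = 21.579; length term: −675/38 = −17.763
Tm = 81.5 + (-18.675) + 21.579 − 17.763 = 66.641 → 66.6°C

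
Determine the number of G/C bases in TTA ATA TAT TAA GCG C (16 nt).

4

Base counts: G=2, T=6, A=6, C=2
Total G or C: 2 + 2 = 4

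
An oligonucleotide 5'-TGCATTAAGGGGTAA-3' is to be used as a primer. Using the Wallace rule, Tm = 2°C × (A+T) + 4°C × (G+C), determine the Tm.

42°C

Counting bases: C=1, G=5, A=5, T=4
AT pairs contribute 9, GC pairs contribute 6.
Tm = 2×9 + 4×6 = 42°C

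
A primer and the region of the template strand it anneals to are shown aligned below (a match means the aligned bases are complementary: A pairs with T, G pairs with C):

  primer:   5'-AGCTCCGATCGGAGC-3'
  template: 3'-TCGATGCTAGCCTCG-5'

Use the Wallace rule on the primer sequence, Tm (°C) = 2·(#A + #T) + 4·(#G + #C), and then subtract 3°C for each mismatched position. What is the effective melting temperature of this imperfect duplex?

Primer base counts: A=3, T=2, G=5, C=5 → A+T=5, G+C=10
Perfect-match Tm = 2(5) + 4(10) = 10 + 40 = 50°C
Mismatches (positions where the bases are not complementary): 1 (at position 5)
Effective Tm = 50 − 1×3 = 50 − 3 = 47°C

47°C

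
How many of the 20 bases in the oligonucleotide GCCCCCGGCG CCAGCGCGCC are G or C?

19

Scanning the sequence gives G=7, T=0, C=12, A=1.
Total G or C: 7 + 12 = 19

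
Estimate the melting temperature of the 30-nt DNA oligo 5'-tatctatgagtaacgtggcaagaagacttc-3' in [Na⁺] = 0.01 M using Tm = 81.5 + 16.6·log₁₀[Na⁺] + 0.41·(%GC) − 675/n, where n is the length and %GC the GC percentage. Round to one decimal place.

42.2°C

Length n = 30. Base counts: G=7, T=8, A=10, C=5
G+C = 12, so %GC = 12/30 × 100 = 40%
Salt term: 16.6 × (-2) = -33.2
GC term: 0.41 × 40 = 16.4; length term: −675/30 = −22.5
Tm = 81.5 + (-33.2) + 16.4 − 22.5 = 42.2 → 42.2°C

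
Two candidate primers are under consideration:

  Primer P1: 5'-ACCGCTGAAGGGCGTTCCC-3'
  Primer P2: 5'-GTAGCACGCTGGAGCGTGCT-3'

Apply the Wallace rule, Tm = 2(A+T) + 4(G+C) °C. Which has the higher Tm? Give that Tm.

Primer P1: A+T=6, G+C=13 → Tm = 2(6)+4(13) = 64°C
Primer P2: A+T=7, G+C=13 → Tm = 2(7)+4(13) = 66°C
64°C vs 66°C → primer P2 is higher.

Primer P2, 66°C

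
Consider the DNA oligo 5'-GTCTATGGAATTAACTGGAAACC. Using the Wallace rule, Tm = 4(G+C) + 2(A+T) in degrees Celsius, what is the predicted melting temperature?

64°C

Counting bases: A=8, G=5, C=4, T=6
A+T = 14, G+C = 9
Tm = 4·9 + 2·14 = 36 + 28 = 64°C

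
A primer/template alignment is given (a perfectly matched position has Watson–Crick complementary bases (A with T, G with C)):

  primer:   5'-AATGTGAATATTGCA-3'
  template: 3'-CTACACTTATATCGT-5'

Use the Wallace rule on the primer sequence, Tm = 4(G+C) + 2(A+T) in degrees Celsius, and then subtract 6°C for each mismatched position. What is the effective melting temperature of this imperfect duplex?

26°C

Primer base counts: A=6, T=5, G=3, C=1 → A+T=11, G+C=4
Perfect-match Tm = 2(11) + 4(4) = 22 + 16 = 38°C
Mismatches (positions where the bases are not complementary): 2 (at positions 1, 12)
Effective Tm = 38 − 2×6 = 38 − 12 = 26°C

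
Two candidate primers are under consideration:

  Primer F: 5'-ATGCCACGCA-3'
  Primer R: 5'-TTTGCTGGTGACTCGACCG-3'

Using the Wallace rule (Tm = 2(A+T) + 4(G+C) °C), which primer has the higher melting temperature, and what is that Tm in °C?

Primer F: A+T=4, G+C=6 → Tm = 2(4)+4(6) = 32°C
Primer R: A+T=8, G+C=11 → Tm = 2(8)+4(11) = 60°C
32°C vs 60°C → primer R is higher.

Primer R, 60°C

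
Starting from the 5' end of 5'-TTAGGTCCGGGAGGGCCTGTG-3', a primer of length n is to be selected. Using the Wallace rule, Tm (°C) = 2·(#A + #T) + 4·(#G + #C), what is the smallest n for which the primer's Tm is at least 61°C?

n = 19

First 18 bases: TTAGGTCCGGGAGGGCCT → Tm = 60°C (< 61°C)
First 19 bases: TTAGGTCCGGGAGGGCCTG → Tm = 64°C (≥ 61°C)
Each additional base adds 2°C (A/T) or 4°C (G/C), so Tm is non-decreasing in n; n = 19 is the first length to reach 61°C.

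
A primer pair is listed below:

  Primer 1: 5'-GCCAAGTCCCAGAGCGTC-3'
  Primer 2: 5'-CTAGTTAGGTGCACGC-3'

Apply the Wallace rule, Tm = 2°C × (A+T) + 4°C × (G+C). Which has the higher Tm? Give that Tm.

Primer 1, 60°C

Primer 1: A+T=6, G+C=12 → Tm = 2(6)+4(12) = 60°C
Primer 2: A+T=7, G+C=9 → Tm = 2(7)+4(9) = 50°C
60°C vs 50°C → primer 1 is higher.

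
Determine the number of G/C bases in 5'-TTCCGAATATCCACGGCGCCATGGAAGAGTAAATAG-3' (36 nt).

Scanning the sequence gives A=12, G=9, C=8, T=7.
Total G or C: 9 + 8 = 17

17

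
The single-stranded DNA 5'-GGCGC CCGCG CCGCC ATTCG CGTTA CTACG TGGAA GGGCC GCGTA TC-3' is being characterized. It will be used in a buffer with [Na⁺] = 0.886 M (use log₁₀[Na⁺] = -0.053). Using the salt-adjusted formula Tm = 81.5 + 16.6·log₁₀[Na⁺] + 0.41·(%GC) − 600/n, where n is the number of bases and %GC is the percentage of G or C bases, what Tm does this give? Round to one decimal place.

96.6°C

Length n = 47. Base counts: T=8, C=17, G=16, A=6
G+C = 33, so %GC = 33/47 × 100 = 70.213%
Salt term: 16.6 × (-0.053) = -0.88
GC term: 0.41 × 70.213 = 28.787; length term: −600/47 = −12.766
Tm = 81.5 + (-0.88) + 28.787 − 12.766 = 96.641 → 96.6°C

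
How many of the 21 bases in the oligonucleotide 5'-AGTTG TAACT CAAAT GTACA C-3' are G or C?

Counting bases: T=6, G=3, A=8, C=4
G+C = 3 + 4 = 7

7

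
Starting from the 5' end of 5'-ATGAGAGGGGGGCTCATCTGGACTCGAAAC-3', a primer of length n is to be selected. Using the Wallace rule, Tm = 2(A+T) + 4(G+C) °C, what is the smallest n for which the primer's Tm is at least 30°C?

n = 10

First 9 bases: ATGAGAGGG → Tm = 28°C (< 30°C)
First 10 bases: ATGAGAGGGG → Tm = 32°C (≥ 30°C)
Since every base adds ≥2°C, Tm only increases with n, so the threshold is first crossed at n = 10.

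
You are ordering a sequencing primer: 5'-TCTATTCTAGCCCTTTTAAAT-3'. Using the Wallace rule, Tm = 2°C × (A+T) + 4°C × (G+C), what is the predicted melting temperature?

C=5, A=5, G=1, T=10
AT pairs contribute 15, GC pairs contribute 6.
Tm = 2(15) + 4(6) = 30 + 24 = 54°C

54°C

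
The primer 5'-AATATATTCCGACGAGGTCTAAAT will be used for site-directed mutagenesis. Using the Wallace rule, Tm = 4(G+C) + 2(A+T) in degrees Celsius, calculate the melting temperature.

64°C

Counting bases: T=7, G=4, A=9, C=4
So N_AT = 16 and N_GC = 8.
Tm = 2(16) + 4(8) = 32 + 32 = 64°C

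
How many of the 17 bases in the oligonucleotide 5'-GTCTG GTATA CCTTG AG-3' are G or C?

8

Counting bases: T=6, C=3, G=5, A=3
G+C = 5 + 3 = 8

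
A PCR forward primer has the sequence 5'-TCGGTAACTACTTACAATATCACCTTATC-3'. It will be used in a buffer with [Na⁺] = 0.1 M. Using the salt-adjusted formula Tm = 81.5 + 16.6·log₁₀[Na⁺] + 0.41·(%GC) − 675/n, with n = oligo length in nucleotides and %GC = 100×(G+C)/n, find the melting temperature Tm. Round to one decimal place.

Length n = 29. Scanning the sequence gives C=8, A=9, G=2, T=10.
G+C = 10, so %GC = 10/29 × 100 = 34.483%
Salt term: 16.6 × (-1) = -16.6
GC term: 0.41 × 34.483 = 14.138; length term: −675/29 = −23.276
Tm = 81.5 + (-16.6) + 14.138 − 23.276 = 55.762 → 55.8°C

55.8°C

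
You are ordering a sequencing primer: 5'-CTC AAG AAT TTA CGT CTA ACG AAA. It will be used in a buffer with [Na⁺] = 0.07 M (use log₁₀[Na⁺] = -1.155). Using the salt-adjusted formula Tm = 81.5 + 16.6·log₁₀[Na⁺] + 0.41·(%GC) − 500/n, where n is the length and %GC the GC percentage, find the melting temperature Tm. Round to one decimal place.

Length n = 24. Base counts: A=10, C=5, G=3, T=6
G+C = 8, so %GC = 8/24 × 100 = 33.333%
Salt term: 16.6 × (-1.155) = -19.173
GC term: 0.41 × 33.333 = 13.667; length term: −500/24 = −20.833
Tm = 81.5 + (-19.173) + 13.667 − 20.833 = 55.161 → 55.2°C

55.2°C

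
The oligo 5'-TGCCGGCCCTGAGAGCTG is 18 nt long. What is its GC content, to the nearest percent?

Scanning the sequence gives G=7, T=3, C=6, A=2.
G+C = 7 + 6 = 13 out of 18 bases
%GC = 13/18 × 100 = 72.22% ≈ 72%

72%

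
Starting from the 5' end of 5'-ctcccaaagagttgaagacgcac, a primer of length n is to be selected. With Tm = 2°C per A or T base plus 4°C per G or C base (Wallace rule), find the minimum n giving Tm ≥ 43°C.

First 14 bases: CTCCCAAAGAGTTG → Tm = 42°C (< 43°C)
First 15 bases: CTCCCAAAGAGTTGA → Tm = 44°C (≥ 43°C)
Each additional base adds 2°C (A/T) or 4°C (G/C), so Tm is non-decreasing in n; n = 15 is the first length to reach 43°C.

n = 15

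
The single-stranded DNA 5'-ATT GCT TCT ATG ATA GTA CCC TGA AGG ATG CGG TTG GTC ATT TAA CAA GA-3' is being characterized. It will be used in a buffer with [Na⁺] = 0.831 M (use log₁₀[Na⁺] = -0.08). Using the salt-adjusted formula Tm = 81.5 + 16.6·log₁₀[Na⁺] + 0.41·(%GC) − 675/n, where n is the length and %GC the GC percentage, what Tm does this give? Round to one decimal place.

83.1°C

Length n = 50. G=12, A=14, T=16, C=8
G+C = 20, so %GC = 20/50 × 100 = 40%
Salt term: 16.6 × (-0.08) = -1.328
GC term: 0.41 × 40 = 16.4; length term: −675/50 = −13.5
Tm = 81.5 + (-1.328) + 16.4 − 13.5 = 83.072 → 83.1°C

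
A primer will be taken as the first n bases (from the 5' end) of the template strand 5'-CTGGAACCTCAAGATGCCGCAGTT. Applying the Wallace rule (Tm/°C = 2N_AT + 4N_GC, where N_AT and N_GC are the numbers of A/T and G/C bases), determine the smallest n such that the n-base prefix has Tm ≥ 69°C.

n = 22

First 21 bases: CTGGAACCTCAAGATGCCGCA → Tm = 66°C (< 69°C)
First 22 bases: CTGGAACCTCAAGATGCCGCAG → Tm = 70°C (≥ 69°C)
Each additional base adds 2°C (A/T) or 4°C (G/C), so Tm is non-decreasing in n; n = 22 is the first length to reach 69°C.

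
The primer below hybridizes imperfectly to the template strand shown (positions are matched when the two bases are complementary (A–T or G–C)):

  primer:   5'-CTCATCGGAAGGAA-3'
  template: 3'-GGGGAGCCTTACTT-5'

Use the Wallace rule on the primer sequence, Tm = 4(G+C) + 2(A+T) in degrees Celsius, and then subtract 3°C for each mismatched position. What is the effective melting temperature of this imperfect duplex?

33°C

Primer base counts: A=5, T=2, G=4, C=3 → A+T=7, G+C=7
Perfect-match Tm = 2(7) + 4(7) = 14 + 28 = 42°C
Mismatches (positions where the bases are not complementary): 3 (at positions 2, 4, 11)
Effective Tm = 42 − 3×3 = 42 − 9 = 33°C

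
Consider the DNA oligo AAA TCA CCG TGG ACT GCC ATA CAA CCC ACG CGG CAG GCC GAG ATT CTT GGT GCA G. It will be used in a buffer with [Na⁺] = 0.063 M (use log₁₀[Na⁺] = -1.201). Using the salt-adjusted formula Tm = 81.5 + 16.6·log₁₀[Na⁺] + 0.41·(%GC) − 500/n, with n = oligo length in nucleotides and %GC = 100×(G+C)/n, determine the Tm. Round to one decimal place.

76.3°C

Length n = 55. Scanning the sequence gives G=15, T=9, A=14, C=17.
G+C = 32, so %GC = 32/55 × 100 = 58.182%
Salt term: 16.6 × (-1.201) = -19.937
GC term: 0.41 × 58.182 = 23.855; length term: −500/55 = −9.091
Tm = 81.5 + (-19.937) + 23.855 − 9.091 = 76.327 → 76.3°C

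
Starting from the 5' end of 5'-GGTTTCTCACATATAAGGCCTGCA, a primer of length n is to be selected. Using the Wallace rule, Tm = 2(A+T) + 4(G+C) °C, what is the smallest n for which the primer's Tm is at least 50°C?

First 17 bases: GGTTTCTCACATATAAG → Tm = 46°C (< 50°C)
First 18 bases: GGTTTCTCACATATAAGG → Tm = 50°C (≥ 50°C)
Each additional base adds 2°C (A/T) or 4°C (G/C), so Tm is non-decreasing in n; n = 18 is the first length to reach 50°C.

n = 18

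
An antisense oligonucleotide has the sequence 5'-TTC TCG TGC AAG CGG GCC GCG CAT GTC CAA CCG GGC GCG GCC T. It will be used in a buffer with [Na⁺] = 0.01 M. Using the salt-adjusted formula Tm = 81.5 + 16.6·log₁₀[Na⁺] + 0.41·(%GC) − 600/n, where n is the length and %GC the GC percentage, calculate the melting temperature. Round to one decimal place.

Length n = 43. Scanning the sequence gives T=7, G=15, C=16, A=5.
G+C = 31, so %GC = 31/43 × 100 = 72.093%
Salt term: 16.6 × (-2) = -33.2
GC term: 0.41 × 72.093 = 29.558; length term: −600/43 = −13.953
Tm = 81.5 + (-33.2) + 29.558 − 13.953 = 63.905 → 63.9°C

63.9°C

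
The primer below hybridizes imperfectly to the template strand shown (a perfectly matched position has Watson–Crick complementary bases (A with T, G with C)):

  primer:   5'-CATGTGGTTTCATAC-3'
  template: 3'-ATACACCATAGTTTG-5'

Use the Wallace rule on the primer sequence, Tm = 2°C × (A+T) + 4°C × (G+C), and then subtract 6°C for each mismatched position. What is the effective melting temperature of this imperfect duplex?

Primer base counts: A=3, T=6, G=3, C=3 → A+T=9, G+C=6
Perfect-match Tm = 2(9) + 4(6) = 18 + 24 = 42°C
Mismatches (positions where the bases are not complementary): 3 (at positions 1, 9, 13)
Effective Tm = 42 − 3×6 = 42 − 18 = 24°C

24°C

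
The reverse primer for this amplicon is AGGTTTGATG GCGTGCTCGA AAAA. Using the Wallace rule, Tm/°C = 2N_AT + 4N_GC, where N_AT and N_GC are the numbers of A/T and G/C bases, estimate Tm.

Counting bases: T=6, A=7, C=3, G=8
AT pairs contribute 13, GC pairs contribute 11.
Tm = 2×13 + 4×11 = 70°C

70°C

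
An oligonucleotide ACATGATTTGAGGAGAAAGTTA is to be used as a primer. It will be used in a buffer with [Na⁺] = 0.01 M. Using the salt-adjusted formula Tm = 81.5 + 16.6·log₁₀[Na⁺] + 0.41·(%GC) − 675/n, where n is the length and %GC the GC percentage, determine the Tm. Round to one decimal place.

Length n = 22. Counting bases: T=6, A=9, G=6, C=1
G+C = 7, so %GC = 7/22 × 100 = 31.818%
Salt term: 16.6 × (-2) = -33.2
GC term: 0.41 × 31.818 = 13.045; length term: −675/22 = −30.682
Tm = 81.5 + (-33.2) + 13.045 − 30.682 = 30.663 → 30.7°C

30.7°C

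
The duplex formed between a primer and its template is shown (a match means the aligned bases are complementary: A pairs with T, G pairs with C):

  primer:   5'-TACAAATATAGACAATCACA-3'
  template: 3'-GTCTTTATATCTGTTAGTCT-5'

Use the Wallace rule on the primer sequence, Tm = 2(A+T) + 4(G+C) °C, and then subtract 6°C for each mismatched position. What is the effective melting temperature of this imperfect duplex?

Primer base counts: A=11, T=4, G=1, C=4 → A+T=15, G+C=5
Perfect-match Tm = 2(15) + 4(5) = 30 + 20 = 50°C
Mismatches (positions where the bases are not complementary): 3 (at positions 1, 3, 19)
Effective Tm = 50 − 3×6 = 50 − 18 = 32°C

32°C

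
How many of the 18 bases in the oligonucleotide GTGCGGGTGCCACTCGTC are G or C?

13

Scanning the sequence gives T=4, A=1, G=7, C=6.
G+C = 7 + 6 = 13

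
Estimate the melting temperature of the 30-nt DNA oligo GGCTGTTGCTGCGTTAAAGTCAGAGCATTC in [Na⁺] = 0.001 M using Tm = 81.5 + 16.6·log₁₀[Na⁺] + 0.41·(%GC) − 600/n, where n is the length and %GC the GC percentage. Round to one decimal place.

32.2°C

Length n = 30. Scanning the sequence gives T=9, C=6, A=6, G=9.
G+C = 15, so %GC = 15/30 × 100 = 50%
Salt term: 16.6 × (-3) = -49.8
GC term: 0.41 × 50 = 20.5; length term: −600/30 = −20
Tm = 81.5 + (-49.8) + 20.5 − 20 = 32.2 → 32.2°C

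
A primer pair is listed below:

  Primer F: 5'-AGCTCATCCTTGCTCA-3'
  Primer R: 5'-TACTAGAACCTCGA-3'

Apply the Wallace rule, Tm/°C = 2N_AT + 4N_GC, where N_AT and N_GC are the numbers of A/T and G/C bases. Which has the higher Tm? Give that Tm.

Primer F: A+T=8, G+C=8 → Tm = 2(8)+4(8) = 48°C
Primer R: A+T=8, G+C=6 → Tm = 2(8)+4(6) = 40°C
48°C vs 40°C → primer F is higher.

Primer F, 48°C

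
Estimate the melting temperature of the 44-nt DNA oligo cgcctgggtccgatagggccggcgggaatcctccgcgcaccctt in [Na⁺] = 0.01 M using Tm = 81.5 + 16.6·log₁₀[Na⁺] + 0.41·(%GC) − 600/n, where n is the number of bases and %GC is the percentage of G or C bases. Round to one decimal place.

64.5°C

Length n = 44. T=7, A=5, C=17, G=15
G+C = 32, so %GC = 32/44 × 100 = 72.727%
Salt term: 16.6 × (-2) = -33.2
GC term: 0.41 × 72.727 = 29.818; length term: −600/44 = −13.636
Tm = 81.5 + (-33.2) + 29.818 − 13.636 = 64.482 → 64.5°C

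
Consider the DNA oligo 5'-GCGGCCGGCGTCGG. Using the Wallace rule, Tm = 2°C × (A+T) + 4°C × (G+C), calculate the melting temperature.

54°C

Scanning the sequence gives T=1, G=8, A=0, C=5.
A+T = 1, G+C = 13
Tm = 4·13 + 2·1 = 52 + 2 = 54°C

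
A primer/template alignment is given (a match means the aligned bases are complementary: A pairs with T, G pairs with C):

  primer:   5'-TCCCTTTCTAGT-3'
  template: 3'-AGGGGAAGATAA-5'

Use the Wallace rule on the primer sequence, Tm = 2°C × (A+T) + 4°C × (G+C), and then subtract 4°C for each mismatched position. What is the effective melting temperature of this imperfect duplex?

26°C

Primer base counts: A=1, T=6, G=1, C=4 → A+T=7, G+C=5
Perfect-match Tm = 2(7) + 4(5) = 14 + 20 = 34°C
Mismatches (positions where the bases are not complementary): 2 (at positions 5, 11)
Effective Tm = 34 − 2×4 = 34 − 8 = 26°C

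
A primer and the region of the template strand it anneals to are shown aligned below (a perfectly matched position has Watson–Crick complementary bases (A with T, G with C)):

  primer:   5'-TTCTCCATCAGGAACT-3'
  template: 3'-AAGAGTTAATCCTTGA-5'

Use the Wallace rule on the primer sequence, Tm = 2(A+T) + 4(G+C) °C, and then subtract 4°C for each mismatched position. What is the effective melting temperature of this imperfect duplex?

38°C

Primer base counts: A=4, T=5, G=2, C=5 → A+T=9, G+C=7
Perfect-match Tm = 2(9) + 4(7) = 18 + 28 = 46°C
Mismatches (positions where the bases are not complementary): 2 (at positions 6, 9)
Effective Tm = 46 − 2×4 = 46 − 8 = 38°C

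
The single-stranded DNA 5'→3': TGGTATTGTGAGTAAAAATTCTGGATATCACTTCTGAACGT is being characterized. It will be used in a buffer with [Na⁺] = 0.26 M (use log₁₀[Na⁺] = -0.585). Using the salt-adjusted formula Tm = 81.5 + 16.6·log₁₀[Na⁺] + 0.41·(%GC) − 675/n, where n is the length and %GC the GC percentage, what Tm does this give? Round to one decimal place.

69.3°C

Length n = 41. Counting bases: A=12, G=9, C=5, T=15
G+C = 14, so %GC = 14/41 × 100 = 34.146%
Salt term: 16.6 × (-0.585) = -9.711
GC term: 0.41 × 34.146 = 14; length term: −675/41 = −16.463
Tm = 81.5 + (-9.711) + 14 − 16.463 = 69.326 → 69.3°C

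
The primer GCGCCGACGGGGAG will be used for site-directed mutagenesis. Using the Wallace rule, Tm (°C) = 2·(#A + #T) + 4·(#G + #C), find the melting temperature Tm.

52°C

Scanning the sequence gives A=2, T=0, C=4, G=8.
A+T = 2, G+C = 12
Tm = 2×2 + 4×12 = 52°C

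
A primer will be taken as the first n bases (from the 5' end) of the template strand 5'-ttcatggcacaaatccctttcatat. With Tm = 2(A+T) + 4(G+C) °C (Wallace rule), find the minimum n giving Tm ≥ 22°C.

First 7 bases: TTCATGG → Tm = 20°C (< 22°C)
First 8 bases: TTCATGGC → Tm = 24°C (≥ 22°C)
Since every base adds ≥2°C, Tm only increases with n, so the threshold is first crossed at n = 8.

n = 8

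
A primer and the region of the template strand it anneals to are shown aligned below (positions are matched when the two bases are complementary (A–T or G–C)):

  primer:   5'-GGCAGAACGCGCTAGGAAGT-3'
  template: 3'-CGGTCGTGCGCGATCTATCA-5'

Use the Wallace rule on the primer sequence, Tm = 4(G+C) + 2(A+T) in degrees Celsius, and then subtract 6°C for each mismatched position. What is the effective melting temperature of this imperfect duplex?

40°C

Primer base counts: A=6, T=2, G=8, C=4 → A+T=8, G+C=12
Perfect-match Tm = 2(8) + 4(12) = 16 + 48 = 64°C
Mismatches (positions where the bases are not complementary): 4 (at positions 2, 6, 16, 17)
Effective Tm = 64 − 4×6 = 64 − 24 = 40°C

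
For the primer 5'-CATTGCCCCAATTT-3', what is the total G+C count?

6

Scanning the sequence gives A=3, C=5, T=5, G=1.
Total G or C: 1 + 5 = 6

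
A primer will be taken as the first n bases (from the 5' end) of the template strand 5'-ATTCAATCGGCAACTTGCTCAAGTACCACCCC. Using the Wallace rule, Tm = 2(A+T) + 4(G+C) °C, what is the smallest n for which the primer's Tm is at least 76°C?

First 26 bases: ATTCAATCGGCAACTTGCTCAAGTAC → Tm = 74°C (< 76°C)
First 27 bases: ATTCAATCGGCAACTTGCTCAAGTACC → Tm = 78°C (≥ 76°C)
Since every base adds ≥2°C, Tm only increases with n, so the threshold is first crossed at n = 27.

n = 27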